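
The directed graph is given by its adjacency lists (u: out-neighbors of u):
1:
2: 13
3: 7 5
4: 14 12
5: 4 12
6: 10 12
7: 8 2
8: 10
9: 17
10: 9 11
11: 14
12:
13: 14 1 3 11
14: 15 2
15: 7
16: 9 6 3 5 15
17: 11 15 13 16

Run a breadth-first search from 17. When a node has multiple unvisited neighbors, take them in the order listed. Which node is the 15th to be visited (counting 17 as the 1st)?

Visit 17; enqueue 11, 15, 13, 16 → queue [11, 15, 13, 16]
Visit 11; enqueue 14 → queue [15, 13, 16, 14]
Visit 15; enqueue 7 → queue [13, 16, 14, 7]
Visit 13; enqueue 1, 3 → queue [16, 14, 7, 1, 3]
Visit 16; enqueue 9, 6, 5 → queue [14, 7, 1, 3, 9, 6, 5]
Visit 14; enqueue 2 → queue [7, 1, 3, 9, 6, 5, 2]
Visit 7; enqueue 8 → queue [1, 3, 9, 6, 5, 2, 8]
Visit 1 → queue [3, 9, 6, 5, 2, 8]
Visit 3 → queue [9, 6, 5, 2, 8]
Visit 9 → queue [6, 5, 2, 8]
Visit 6; enqueue 10, 12 → queue [5, 2, 8, 10, 12]
Visit 5; enqueue 4 → queue [2, 8, 10, 12, 4]
Visit 2 → queue [8, 10, 12, 4]
Visit 8 → queue [10, 12, 4]
Visit 10 → queue [12, 4]
Visit 12 → queue [4]
Visit 4 → queue []

Visit order: 17, 11, 15, 13, 16, 14, 7, 1, 3, 9, 6, 5, 2, 8, 10, 12, 4

10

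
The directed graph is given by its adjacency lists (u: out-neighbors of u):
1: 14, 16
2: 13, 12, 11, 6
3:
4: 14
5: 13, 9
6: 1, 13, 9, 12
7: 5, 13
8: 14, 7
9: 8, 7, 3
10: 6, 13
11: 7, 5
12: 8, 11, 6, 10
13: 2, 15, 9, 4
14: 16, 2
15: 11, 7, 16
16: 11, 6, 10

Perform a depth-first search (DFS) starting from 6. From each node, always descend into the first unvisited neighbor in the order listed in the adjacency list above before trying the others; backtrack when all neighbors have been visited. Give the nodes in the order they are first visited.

6 -> 1 -> 14 -> 16 -> 11 -> 7 -> 5 -> 13 -> 2 -> 12 -> 8 -> 10 -> 15 -> 9 -> 3 -> 4

Visit 6
6 → 1
1 → 14
14 → 16
16 → 11
11 → 7
7 → 5
5 → 13
13 → 2
2 → 12
12 → 8
12 → 10
13 → 15
13 → 9
9 → 3
13 → 4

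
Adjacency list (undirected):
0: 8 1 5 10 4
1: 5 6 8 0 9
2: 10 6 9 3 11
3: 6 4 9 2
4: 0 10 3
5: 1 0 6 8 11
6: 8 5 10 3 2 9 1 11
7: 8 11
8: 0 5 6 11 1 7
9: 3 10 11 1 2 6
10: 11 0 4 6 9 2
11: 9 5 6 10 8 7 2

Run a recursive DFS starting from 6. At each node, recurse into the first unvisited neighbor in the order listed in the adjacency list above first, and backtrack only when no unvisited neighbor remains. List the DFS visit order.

6, 8, 0, 1, 5, 11, 9, 3, 4, 10, 2, 7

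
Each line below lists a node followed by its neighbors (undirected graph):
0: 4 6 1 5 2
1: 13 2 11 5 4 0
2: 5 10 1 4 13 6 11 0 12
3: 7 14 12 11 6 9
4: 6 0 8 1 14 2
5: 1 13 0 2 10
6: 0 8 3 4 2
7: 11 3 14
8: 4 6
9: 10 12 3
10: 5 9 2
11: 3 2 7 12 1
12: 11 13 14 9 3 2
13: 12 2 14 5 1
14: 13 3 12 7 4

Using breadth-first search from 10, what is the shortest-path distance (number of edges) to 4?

2

Level 0: 10
Level 1: 2, 5, 9
Level 2: 0, 1, 3, 4, 6, 11, 12, 13
Level 3: 7, 8, 14
4 first appears at level 2.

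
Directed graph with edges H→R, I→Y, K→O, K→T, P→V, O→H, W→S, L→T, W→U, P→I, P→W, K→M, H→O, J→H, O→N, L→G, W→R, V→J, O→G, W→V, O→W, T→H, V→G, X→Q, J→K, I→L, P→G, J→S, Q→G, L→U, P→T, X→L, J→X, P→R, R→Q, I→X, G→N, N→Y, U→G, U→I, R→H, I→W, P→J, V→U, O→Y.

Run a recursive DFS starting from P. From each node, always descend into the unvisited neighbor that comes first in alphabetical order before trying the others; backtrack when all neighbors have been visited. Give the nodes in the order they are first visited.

P, G, N, Y, I, L, T, H, O, W, R, Q, S, U, V, J, K, M, X

Visit P
P → G
G → N
N → Y
P → I
I → L
L → T
T → H
H → O
O → W
W → R
R → Q
W → S
W → U
W → V
V → J
J → K
K → M
J → X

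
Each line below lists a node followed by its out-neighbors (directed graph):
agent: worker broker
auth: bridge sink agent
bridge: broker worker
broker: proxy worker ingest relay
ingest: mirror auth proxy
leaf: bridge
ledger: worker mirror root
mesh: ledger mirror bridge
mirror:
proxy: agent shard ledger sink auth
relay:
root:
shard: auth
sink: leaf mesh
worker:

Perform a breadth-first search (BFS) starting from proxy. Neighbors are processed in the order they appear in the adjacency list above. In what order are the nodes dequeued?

Visit proxy; enqueue agent, shard, ledger, sink, auth → queue [agent, shard, ledger, sink, auth]
Visit agent; enqueue worker, broker → queue [shard, ledger, sink, auth, worker, broker]
Visit shard → queue [ledger, sink, auth, worker, broker]
Visit ledger; enqueue mirror, root → queue [sink, auth, worker, broker, mirror, root]
Visit sink; enqueue leaf, mesh → queue [auth, worker, broker, mirror, root, leaf, mesh]
Visit auth; enqueue bridge → queue [worker, broker, mirror, root, leaf, mesh, bridge]
Visit worker → queue [broker, mirror, root, leaf, mesh, bridge]
Visit broker; enqueue ingest, relay → queue [mirror, root, leaf, mesh, bridge, ingest, relay]
Visit mirror → queue [root, leaf, mesh, bridge, ingest, relay]
Visit root → queue [leaf, mesh, bridge, ingest, relay]
Visit leaf → queue [mesh, bridge, ingest, relay]
Visit mesh → queue [bridge, ingest, relay]
Visit bridge → queue [ingest, relay]
Visit ingest → queue [relay]
Visit relay → queue []

proxy → agent → shard → ledger → sink → auth → worker → broker → mirror → root → leaf → mesh → bridge → ingest → relay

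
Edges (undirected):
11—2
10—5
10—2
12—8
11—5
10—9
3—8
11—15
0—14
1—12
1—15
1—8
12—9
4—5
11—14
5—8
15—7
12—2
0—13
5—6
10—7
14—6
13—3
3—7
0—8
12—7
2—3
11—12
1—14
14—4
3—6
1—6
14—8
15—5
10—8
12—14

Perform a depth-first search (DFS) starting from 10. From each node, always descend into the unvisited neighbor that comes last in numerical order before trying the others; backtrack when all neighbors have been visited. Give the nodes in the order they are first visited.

Visit 10
10 → 9
9 → 12
12 → 14
14 → 11
11 → 15
15 → 7
7 → 3
3 → 13
13 → 0
0 → 8
8 → 5
5 → 6
6 → 1
5 → 4
3 → 2

10, 9, 12, 14, 11, 15, 7, 3, 13, 0, 8, 5, 6, 1, 4, 2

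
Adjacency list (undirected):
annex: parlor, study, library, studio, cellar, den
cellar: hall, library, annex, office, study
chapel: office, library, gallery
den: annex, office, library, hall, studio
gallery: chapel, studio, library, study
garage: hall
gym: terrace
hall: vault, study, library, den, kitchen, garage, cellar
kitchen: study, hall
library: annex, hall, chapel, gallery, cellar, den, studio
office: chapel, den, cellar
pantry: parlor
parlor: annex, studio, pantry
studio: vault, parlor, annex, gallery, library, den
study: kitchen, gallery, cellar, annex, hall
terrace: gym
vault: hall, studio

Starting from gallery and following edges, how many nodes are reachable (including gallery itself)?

BFS from gallery visits: gallery, chapel, studio, library, study, office, vault, parlor, annex, den, hall, cellar, kitchen, pantry, garage
Reachable nodes: 15 of 17 total.

15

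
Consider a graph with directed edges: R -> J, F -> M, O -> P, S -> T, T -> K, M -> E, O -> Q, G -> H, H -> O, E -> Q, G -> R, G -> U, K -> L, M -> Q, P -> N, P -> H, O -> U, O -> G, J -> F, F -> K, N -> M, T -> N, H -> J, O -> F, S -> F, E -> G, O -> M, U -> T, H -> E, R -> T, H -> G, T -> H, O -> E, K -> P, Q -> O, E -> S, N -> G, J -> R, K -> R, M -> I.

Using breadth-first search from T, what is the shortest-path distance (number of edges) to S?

Level 0: T
Level 1: H, K, N
Level 2: E, G, J, L, M, O, P, R
Level 3: F, I, Q, S, U
S first appears at level 3.

3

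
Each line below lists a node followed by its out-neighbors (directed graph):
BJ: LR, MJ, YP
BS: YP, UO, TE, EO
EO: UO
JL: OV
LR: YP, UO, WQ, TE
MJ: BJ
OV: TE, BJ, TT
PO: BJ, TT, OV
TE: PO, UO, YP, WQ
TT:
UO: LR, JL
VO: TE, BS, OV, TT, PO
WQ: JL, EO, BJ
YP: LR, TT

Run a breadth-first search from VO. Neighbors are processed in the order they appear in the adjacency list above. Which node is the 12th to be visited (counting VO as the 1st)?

Visit VO; enqueue TE, BS, OV, TT, PO → queue [TE, BS, OV, TT, PO]
Visit TE; enqueue UO, YP, WQ → queue [BS, OV, TT, PO, UO, YP, WQ]
Visit BS; enqueue EO → queue [OV, TT, PO, UO, YP, WQ, EO]
Visit OV; enqueue BJ → queue [TT, PO, UO, YP, WQ, EO, BJ]
Visit TT → queue [PO, UO, YP, WQ, EO, BJ]
Visit PO → queue [UO, YP, WQ, EO, BJ]
Visit UO; enqueue LR, JL → queue [YP, WQ, EO, BJ, LR, JL]
Visit YP → queue [WQ, EO, BJ, LR, JL]
Visit WQ → queue [EO, BJ, LR, JL]
Visit EO → queue [BJ, LR, JL]
Visit BJ; enqueue MJ → queue [LR, JL, MJ]
Visit LR → queue [JL, MJ]
Visit JL → queue [MJ]
Visit MJ → queue []

Visit order: VO, TE, BS, OV, TT, PO, UO, YP, WQ, EO, BJ, LR, JL, MJ

LR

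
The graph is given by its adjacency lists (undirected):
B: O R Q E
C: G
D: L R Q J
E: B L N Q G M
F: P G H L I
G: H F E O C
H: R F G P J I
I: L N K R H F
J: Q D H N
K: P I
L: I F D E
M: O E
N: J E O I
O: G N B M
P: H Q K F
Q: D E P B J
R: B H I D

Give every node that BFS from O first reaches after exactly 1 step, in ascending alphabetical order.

B, G, M, N

Level 0: O
Level 1: B, G, M, N
Level 2: C, E, F, H, I, J, Q, R
Level 3: D, K, L, P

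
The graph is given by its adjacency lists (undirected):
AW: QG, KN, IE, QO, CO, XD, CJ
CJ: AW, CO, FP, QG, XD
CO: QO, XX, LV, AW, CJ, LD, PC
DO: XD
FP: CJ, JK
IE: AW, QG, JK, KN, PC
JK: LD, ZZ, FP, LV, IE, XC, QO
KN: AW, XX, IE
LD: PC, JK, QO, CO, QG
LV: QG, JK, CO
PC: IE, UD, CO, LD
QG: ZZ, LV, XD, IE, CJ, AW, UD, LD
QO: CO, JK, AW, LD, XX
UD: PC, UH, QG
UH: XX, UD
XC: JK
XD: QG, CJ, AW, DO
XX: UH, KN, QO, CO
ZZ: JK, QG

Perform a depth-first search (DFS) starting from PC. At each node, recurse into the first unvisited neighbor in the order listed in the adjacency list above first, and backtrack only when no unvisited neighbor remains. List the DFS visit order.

Visit PC
PC → IE
IE → AW
AW → QG
QG → ZZ
ZZ → JK
JK → LD
LD → QO
QO → CO
CO → XX
XX → UH
UH → UD
XX → KN
CO → LV
CO → CJ
CJ → FP
CJ → XD
XD → DO
JK → XC

PC -> IE -> AW -> QG -> ZZ -> JK -> LD -> QO -> CO -> XX -> UH -> UD -> KN -> LV -> CJ -> FP -> XD -> DO -> XC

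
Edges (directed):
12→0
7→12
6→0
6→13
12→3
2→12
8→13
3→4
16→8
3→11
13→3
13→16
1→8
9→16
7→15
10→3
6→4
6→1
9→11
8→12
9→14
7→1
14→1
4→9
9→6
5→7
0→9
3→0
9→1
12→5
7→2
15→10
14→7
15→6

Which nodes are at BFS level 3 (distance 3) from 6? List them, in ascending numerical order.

Level 0: 6
Level 1: 0, 1, 4, 13
Level 2: 3, 8, 9, 16
Level 3: 11, 12, 14
Level 4: 5, 7
Level 5: 2, 15
Level 6: 10

11, 12, 14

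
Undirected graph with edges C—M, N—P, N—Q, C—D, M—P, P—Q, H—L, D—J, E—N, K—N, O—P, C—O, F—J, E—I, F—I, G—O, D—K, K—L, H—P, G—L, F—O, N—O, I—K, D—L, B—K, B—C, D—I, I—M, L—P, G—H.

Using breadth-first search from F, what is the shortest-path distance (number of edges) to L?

3

Level 0: F
Level 1: I, J, O
Level 2: C, D, E, G, K, M, N, P
Level 3: B, H, L, Q
L first appears at level 3.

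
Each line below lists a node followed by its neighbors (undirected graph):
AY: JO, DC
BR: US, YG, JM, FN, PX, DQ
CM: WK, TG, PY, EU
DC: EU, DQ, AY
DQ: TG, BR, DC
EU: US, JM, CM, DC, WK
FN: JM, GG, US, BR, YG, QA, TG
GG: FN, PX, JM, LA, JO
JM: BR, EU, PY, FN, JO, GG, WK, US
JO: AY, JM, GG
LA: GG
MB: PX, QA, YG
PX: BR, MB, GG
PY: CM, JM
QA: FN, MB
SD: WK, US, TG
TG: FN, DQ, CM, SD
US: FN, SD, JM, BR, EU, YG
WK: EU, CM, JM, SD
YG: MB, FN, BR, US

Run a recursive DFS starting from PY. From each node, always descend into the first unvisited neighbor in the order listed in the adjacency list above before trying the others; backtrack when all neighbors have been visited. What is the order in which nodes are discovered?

Visit PY
PY → CM
CM → WK
WK → EU
EU → US
US → FN
FN → JM
JM → BR
BR → YG
YG → MB
MB → PX
PX → GG
GG → LA
GG → JO
JO → AY
AY → DC
DC → DQ
DQ → TG
TG → SD
MB → QA

PY, CM, WK, EU, US, FN, JM, BR, YG, MB, PX, GG, LA, JO, AY, DC, DQ, TG, SD, QA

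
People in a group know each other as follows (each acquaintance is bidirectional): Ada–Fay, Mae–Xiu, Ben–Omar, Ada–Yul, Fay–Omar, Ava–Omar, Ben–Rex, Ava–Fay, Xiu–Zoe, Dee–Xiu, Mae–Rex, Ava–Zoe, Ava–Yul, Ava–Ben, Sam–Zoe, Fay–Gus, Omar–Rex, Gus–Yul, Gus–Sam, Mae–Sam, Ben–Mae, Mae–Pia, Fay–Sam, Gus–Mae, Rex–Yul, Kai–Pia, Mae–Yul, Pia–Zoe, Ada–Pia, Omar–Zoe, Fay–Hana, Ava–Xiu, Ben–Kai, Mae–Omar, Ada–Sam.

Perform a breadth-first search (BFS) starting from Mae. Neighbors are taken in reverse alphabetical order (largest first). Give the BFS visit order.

Mae Yul Xiu Sam Rex Pia Omar Gus Ben Ava Ada Zoe Dee Fay Kai Hana

Visit Mae; enqueue Yul, Xiu, Sam, Rex, Pia, Omar, Gus, Ben → queue [Yul, Xiu, Sam, Rex, Pia, Omar, Gus, Ben]
Visit Yul; enqueue Ava, Ada → queue [Xiu, Sam, Rex, Pia, Omar, Gus, Ben, Ava, Ada]
Visit Xiu; enqueue Zoe, Dee → queue [Sam, Rex, Pia, Omar, Gus, Ben, Ava, Ada, Zoe, Dee]
Visit Sam; enqueue Fay → queue [Rex, Pia, Omar, Gus, Ben, Ava, Ada, Zoe, Dee, Fay]
Visit Rex → queue [Pia, Omar, Gus, Ben, Ava, Ada, Zoe, Dee, Fay]
Visit Pia; enqueue Kai → queue [Omar, Gus, Ben, Ava, Ada, Zoe, Dee, Fay, Kai]
Visit Omar → queue [Gus, Ben, Ava, Ada, Zoe, Dee, Fay, Kai]
Visit Gus → queue [Ben, Ava, Ada, Zoe, Dee, Fay, Kai]
Visit Ben → queue [Ava, Ada, Zoe, Dee, Fay, Kai]
Visit Ava → queue [Ada, Zoe, Dee, Fay, Kai]
Visit Ada → queue [Zoe, Dee, Fay, Kai]
Visit Zoe → queue [Dee, Fay, Kai]
Visit Dee → queue [Fay, Kai]
Visit Fay; enqueue Hana → queue [Kai, Hana]
Visit Kai → queue [Hana]
Visit Hana → queue []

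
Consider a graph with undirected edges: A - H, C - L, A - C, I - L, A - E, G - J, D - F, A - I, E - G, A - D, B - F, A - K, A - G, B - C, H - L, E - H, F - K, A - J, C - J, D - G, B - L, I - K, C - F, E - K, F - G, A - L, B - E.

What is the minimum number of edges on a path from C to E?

Level 0: C
Level 1: A, B, F, J, L
Level 2: D, E, G, H, I, K
E first appears at level 2.

2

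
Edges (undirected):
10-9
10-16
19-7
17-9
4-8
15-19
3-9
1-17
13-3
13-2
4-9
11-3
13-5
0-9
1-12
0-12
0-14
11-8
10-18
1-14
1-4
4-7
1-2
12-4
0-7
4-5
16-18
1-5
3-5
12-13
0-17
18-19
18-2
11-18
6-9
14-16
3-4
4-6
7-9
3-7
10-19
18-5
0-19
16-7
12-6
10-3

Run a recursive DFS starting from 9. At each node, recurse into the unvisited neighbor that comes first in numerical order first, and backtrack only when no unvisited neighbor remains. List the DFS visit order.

Visit 9
9 → 0
0 → 7
7 → 3
3 → 4
4 → 1
1 → 2
2 → 13
13 → 5
5 → 18
18 → 10
10 → 16
16 → 14
10 → 19
19 → 15
18 → 11
11 → 8
13 → 12
12 → 6
1 → 17

9 0 7 3 4 1 2 13 5 18 10 16 14 19 15 11 8 12 6 17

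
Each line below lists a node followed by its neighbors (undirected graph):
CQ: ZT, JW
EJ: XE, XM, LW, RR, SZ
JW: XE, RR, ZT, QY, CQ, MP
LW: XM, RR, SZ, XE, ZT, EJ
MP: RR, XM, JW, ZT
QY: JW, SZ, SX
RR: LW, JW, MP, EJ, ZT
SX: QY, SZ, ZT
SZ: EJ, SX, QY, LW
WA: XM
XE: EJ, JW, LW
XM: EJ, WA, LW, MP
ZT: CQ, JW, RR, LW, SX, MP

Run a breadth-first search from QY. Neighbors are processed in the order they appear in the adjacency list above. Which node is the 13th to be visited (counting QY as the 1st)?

Visit QY; enqueue JW, SZ, SX → queue [JW, SZ, SX]
Visit JW; enqueue XE, RR, ZT, CQ, MP → queue [SZ, SX, XE, RR, ZT, CQ, MP]
Visit SZ; enqueue EJ, LW → queue [SX, XE, RR, ZT, CQ, MP, EJ, LW]
Visit SX → queue [XE, RR, ZT, CQ, MP, EJ, LW]
Visit XE → queue [RR, ZT, CQ, MP, EJ, LW]
Visit RR → queue [ZT, CQ, MP, EJ, LW]
Visit ZT → queue [CQ, MP, EJ, LW]
Visit CQ → queue [MP, EJ, LW]
Visit MP; enqueue XM → queue [EJ, LW, XM]
Visit EJ → queue [LW, XM]
Visit LW → queue [XM]
Visit XM; enqueue WA → queue [WA]
Visit WA → queue []

Visit order: QY, JW, SZ, SX, XE, RR, ZT, CQ, MP, EJ, LW, XM, WA

WA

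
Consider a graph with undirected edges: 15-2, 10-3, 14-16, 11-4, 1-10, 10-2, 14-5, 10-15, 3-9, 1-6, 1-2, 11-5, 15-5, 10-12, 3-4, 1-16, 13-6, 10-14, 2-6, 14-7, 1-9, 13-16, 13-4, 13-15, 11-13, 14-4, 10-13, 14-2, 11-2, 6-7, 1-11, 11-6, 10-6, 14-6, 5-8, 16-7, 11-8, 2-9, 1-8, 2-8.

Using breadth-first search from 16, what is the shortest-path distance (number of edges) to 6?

2

Level 0: 16
Level 1: 1, 7, 13, 14
Level 2: 2, 4, 5, 6, 8, 9, 10, 11, 15
Level 3: 3, 12
6 first appears at level 2.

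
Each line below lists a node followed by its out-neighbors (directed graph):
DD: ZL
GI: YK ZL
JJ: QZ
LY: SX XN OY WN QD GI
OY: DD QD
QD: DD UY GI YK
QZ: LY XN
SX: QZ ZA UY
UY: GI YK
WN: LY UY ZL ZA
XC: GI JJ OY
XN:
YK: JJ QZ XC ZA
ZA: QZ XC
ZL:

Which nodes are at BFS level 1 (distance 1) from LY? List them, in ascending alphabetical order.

Level 0: LY
Level 1: GI, OY, QD, SX, WN, XN
Level 2: DD, QZ, UY, YK, ZA, ZL
Level 3: JJ, XC

GI, OY, QD, SX, WN, XN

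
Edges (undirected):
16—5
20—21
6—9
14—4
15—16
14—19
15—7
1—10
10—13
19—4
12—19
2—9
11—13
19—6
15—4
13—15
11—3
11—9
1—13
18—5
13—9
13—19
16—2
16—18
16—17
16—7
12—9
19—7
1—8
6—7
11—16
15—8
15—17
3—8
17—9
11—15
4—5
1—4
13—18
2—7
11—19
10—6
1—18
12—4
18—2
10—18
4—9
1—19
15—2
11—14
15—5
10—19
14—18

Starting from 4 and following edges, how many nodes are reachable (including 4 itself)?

19

BFS from 4 visits: 4, 1, 5, 9, 12, 14, 15, 19, 8, 10, 13, 18, 16, 2, 6, 11, 17, 7, 3
Reachable nodes: 19 of 21 total.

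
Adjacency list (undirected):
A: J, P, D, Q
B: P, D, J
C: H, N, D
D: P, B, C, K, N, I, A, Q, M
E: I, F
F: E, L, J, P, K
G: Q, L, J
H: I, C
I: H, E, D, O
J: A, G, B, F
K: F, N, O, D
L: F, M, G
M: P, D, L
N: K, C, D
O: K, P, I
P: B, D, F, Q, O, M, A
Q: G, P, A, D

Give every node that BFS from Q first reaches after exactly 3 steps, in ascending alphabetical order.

Level 0: Q
Level 1: A, D, G, P
Level 2: B, C, F, I, J, K, L, M, N, O
Level 3: E, H

E, H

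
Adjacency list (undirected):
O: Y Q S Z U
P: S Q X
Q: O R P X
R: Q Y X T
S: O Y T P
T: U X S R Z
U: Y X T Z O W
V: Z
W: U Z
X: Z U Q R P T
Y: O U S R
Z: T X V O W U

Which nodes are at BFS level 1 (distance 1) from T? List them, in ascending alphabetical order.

R, S, U, X, Z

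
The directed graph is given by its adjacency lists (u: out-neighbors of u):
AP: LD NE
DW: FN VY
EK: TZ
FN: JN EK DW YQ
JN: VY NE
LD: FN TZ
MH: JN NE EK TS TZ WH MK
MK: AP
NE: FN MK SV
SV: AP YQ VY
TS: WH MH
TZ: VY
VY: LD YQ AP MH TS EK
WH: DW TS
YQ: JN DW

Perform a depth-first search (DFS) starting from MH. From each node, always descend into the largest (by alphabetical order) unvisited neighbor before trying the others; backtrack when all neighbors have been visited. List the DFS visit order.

MH, WH, TS, DW, VY, YQ, JN, NE, SV, AP, LD, TZ, FN, EK, MK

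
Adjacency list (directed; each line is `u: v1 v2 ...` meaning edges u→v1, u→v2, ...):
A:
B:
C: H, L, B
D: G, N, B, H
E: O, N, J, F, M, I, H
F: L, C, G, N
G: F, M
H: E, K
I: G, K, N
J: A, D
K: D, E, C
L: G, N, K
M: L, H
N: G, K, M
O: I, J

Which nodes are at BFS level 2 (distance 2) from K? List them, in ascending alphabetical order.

Level 0: K
Level 1: C, D, E
Level 2: B, F, G, H, I, J, L, M, N, O
Level 3: A

B, F, G, H, I, J, L, M, N, O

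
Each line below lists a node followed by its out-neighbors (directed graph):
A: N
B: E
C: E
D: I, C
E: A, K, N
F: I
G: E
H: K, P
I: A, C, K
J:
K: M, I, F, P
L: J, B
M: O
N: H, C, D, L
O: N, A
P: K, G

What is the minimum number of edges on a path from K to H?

Level 0: K
Level 1: F, I, M, P
Level 2: A, C, G, O
Level 3: E, N
Level 4: D, H, L
Level 5: B, J
H first appears at level 4.

4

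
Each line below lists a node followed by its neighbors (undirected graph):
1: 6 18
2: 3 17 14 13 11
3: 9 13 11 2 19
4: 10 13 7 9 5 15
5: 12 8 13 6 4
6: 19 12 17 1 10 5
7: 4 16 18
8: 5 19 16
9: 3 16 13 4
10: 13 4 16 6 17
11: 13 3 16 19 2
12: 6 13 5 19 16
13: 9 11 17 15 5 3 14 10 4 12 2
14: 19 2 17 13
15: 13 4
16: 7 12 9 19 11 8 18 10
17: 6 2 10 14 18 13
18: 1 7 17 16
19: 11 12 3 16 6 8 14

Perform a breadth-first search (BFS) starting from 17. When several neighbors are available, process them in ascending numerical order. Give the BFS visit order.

Visit 17; enqueue 2, 6, 10, 13, 14, 18 → queue [2, 6, 10, 13, 14, 18]
Visit 2; enqueue 3, 11 → queue [6, 10, 13, 14, 18, 3, 11]
Visit 6; enqueue 1, 5, 12, 19 → queue [10, 13, 14, 18, 3, 11, 1, 5, 12, 19]
Visit 10; enqueue 4, 16 → queue [13, 14, 18, 3, 11, 1, 5, 12, 19, 4, 16]
Visit 13; enqueue 9, 15 → queue [14, 18, 3, 11, 1, 5, 12, 19, 4, 16, 9, 15]
Visit 14 → queue [18, 3, 11, 1, 5, 12, 19, 4, 16, 9, 15]
Visit 18; enqueue 7 → queue [3, 11, 1, 5, 12, 19, 4, 16, 9, 15, 7]
Visit 3 → queue [11, 1, 5, 12, 19, 4, 16, 9, 15, 7]
Visit 11 → queue [1, 5, 12, 19, 4, 16, 9, 15, 7]
Visit 1 → queue [5, 12, 19, 4, 16, 9, 15, 7]
Visit 5; enqueue 8 → queue [12, 19, 4, 16, 9, 15, 7, 8]
Visit 12 → queue [19, 4, 16, 9, 15, 7, 8]
Visit 19 → queue [4, 16, 9, 15, 7, 8]
Visit 4 → queue [16, 9, 15, 7, 8]
Visit 16 → queue [9, 15, 7, 8]
Visit 9 → queue [15, 7, 8]
Visit 15 → queue [7, 8]
Visit 7 → queue [8]
Visit 8 → queue []

17, 2, 6, 10, 13, 14, 18, 3, 11, 1, 5, 12, 19, 4, 16, 9, 15, 7, 8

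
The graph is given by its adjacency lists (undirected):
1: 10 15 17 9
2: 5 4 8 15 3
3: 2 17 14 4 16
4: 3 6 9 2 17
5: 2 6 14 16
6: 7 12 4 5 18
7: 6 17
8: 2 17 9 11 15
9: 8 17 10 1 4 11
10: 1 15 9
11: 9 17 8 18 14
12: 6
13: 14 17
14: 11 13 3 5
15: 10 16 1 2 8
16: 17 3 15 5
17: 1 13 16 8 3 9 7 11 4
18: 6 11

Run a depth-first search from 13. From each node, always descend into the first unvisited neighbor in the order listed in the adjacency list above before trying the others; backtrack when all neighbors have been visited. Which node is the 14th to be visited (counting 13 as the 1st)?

Visit 13
13 → 14
14 → 11
11 → 9
9 → 8
8 → 2
2 → 5
5 → 6
6 → 7
7 → 17
17 → 1
1 → 10
10 → 15
15 → 16
16 → 3
3 → 4
6 → 12
6 → 18

Visit order: 13, 14, 11, 9, 8, 2, 5, 6, 7, 17, 1, 10, 15, 16, 3, 4, 12, 18

16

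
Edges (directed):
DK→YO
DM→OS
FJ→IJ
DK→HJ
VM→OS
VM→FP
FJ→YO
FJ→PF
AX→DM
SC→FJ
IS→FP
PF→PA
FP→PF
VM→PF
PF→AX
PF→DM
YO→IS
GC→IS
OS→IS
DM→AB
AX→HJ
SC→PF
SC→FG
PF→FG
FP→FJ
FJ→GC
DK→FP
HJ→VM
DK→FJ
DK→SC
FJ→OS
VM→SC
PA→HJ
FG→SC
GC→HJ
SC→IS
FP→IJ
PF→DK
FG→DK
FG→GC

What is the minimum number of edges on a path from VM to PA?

Level 0: VM
Level 1: FP, OS, PF, SC
Level 2: AX, DK, DM, FG, FJ, IJ, IS, PA
Level 3: AB, GC, HJ, YO
PA first appears at level 2.

2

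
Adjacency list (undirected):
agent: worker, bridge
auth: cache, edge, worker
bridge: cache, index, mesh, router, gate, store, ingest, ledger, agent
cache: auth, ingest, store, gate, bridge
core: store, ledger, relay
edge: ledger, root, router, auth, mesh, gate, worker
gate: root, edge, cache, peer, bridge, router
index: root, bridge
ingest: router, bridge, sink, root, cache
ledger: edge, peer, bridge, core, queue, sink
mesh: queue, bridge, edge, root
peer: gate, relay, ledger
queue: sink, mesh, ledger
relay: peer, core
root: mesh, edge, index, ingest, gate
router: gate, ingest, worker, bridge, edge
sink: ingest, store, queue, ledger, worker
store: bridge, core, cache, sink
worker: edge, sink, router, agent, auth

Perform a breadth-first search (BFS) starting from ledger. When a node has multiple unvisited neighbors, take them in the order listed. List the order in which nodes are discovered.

ledger, edge, peer, bridge, core, queue, sink, root, router, auth, mesh, gate, worker, relay, cache, index, store, ingest, agent

Visit ledger; enqueue edge, peer, bridge, core, queue, sink → queue [edge, peer, bridge, core, queue, sink]
Visit edge; enqueue root, router, auth, mesh, gate, worker → queue [peer, bridge, core, queue, sink, root, router, auth, mesh, gate, worker]
Visit peer; enqueue relay → queue [bridge, core, queue, sink, root, router, auth, mesh, gate, worker, relay]
Visit bridge; enqueue cache, index, store, ingest, agent → queue [core, queue, sink, root, router, auth, mesh, gate, worker, relay, cache, index, store, ingest, agent]
Visit core → queue [queue, sink, root, router, auth, mesh, gate, worker, relay, cache, index, store, ingest, agent]
Visit queue → queue [sink, root, router, auth, mesh, gate, worker, relay, cache, index, store, ingest, agent]
Visit sink → queue [root, router, auth, mesh, gate, worker, relay, cache, index, store, ingest, agent]
Visit root → queue [router, auth, mesh, gate, worker, relay, cache, index, store, ingest, agent]
Visit router → queue [auth, mesh, gate, worker, relay, cache, index, store, ingest, agent]
Visit auth → queue [mesh, gate, worker, relay, cache, index, store, ingest, agent]
Visit mesh → queue [gate, worker, relay, cache, index, store, ingest, agent]
Visit gate → queue [worker, relay, cache, index, store, ingest, agent]
Visit worker → queue [relay, cache, index, store, ingest, agent]
Visit relay → queue [cache, index, store, ingest, agent]
Visit cache → queue [index, store, ingest, agent]
Visit index → queue [store, ingest, agent]
Visit store → queue [ingest, agent]
Visit ingest → queue [agent]
Visit agent → queue []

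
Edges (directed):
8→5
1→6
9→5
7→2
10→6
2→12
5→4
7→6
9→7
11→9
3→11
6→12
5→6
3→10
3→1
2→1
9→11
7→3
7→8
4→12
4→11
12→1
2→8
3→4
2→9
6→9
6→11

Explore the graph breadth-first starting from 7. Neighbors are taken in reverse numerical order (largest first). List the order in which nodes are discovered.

Visit 7; enqueue 8, 6, 3, 2 → queue [8, 6, 3, 2]
Visit 8; enqueue 5 → queue [6, 3, 2, 5]
Visit 6; enqueue 12, 11, 9 → queue [3, 2, 5, 12, 11, 9]
Visit 3; enqueue 10, 4, 1 → queue [2, 5, 12, 11, 9, 10, 4, 1]
Visit 2 → queue [5, 12, 11, 9, 10, 4, 1]
Visit 5 → queue [12, 11, 9, 10, 4, 1]
Visit 12 → queue [11, 9, 10, 4, 1]
Visit 11 → queue [9, 10, 4, 1]
Visit 9 → queue [10, 4, 1]
Visit 10 → queue [4, 1]
Visit 4 → queue [1]
Visit 1 → queue []

7 -> 8 -> 6 -> 3 -> 2 -> 5 -> 12 -> 11 -> 9 -> 10 -> 4 -> 1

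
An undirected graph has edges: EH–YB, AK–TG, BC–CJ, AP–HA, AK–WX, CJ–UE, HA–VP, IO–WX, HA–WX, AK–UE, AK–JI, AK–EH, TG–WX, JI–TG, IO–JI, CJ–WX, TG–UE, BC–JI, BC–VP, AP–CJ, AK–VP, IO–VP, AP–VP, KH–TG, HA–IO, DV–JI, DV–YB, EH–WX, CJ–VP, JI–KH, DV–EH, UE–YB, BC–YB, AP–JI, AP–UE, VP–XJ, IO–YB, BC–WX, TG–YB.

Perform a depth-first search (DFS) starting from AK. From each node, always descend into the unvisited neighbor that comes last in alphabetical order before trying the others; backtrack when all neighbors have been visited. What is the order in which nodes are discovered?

Visit AK
AK → WX
WX → TG
TG → YB
YB → UE
UE → CJ
CJ → VP
VP → XJ
VP → IO
IO → JI
JI → KH
JI → DV
DV → EH
JI → BC
JI → AP
AP → HA

AK, WX, TG, YB, UE, CJ, VP, XJ, IO, JI, KH, DV, EH, BC, AP, HA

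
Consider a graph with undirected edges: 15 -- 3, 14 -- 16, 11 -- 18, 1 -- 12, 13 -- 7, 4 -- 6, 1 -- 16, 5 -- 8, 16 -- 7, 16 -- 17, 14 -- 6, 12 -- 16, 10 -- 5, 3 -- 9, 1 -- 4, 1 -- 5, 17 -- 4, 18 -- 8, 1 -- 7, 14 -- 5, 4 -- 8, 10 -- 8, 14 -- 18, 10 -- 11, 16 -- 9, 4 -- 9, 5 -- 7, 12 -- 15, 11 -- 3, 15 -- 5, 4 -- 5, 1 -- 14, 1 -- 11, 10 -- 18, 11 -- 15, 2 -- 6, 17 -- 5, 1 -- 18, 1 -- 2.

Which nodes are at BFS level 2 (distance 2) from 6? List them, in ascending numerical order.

1, 5, 8, 9, 16, 17, 18

Level 0: 6
Level 1: 2, 4, 14
Level 2: 1, 5, 8, 9, 16, 17, 18
Level 3: 3, 7, 10, 11, 12, 15
Level 4: 13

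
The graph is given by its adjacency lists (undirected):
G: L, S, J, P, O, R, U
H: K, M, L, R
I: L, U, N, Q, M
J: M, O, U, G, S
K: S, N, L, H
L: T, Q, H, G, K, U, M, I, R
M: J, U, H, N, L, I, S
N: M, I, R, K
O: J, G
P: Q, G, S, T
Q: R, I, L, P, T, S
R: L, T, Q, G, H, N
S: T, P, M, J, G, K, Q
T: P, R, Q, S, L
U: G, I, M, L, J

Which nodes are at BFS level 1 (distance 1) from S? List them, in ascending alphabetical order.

G, J, K, M, P, Q, T

Level 0: S
Level 1: G, J, K, M, P, Q, T
Level 2: H, I, L, N, O, R, U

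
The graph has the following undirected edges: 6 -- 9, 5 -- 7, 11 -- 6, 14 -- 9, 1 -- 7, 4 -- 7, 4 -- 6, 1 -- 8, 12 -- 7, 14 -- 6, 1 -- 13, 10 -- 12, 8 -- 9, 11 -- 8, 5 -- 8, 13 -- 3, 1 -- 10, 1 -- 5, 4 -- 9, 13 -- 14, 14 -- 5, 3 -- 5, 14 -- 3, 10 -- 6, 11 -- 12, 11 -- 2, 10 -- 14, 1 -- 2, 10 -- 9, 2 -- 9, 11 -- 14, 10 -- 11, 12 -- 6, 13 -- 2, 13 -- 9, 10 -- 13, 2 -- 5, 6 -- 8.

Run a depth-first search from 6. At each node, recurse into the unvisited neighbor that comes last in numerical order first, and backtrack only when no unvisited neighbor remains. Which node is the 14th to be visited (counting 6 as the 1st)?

1

Visit 6
6 → 14
14 → 13
13 → 10
10 → 12
12 → 11
11 → 8
8 → 9
9 → 4
4 → 7
7 → 5
5 → 3
5 → 2
2 → 1

Visit order: 6, 14, 13, 10, 12, 11, 8, 9, 4, 7, 5, 3, 2, 1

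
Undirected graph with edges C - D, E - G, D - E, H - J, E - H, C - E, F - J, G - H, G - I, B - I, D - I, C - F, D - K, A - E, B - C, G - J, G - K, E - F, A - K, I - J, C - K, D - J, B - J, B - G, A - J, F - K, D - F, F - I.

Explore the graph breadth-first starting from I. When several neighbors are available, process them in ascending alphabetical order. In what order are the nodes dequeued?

Visit I; enqueue B, D, F, G, J → queue [B, D, F, G, J]
Visit B; enqueue C → queue [D, F, G, J, C]
Visit D; enqueue E, K → queue [F, G, J, C, E, K]
Visit F → queue [G, J, C, E, K]
Visit G; enqueue H → queue [J, C, E, K, H]
Visit J; enqueue A → queue [C, E, K, H, A]
Visit C → queue [E, K, H, A]
Visit E → queue [K, H, A]
Visit K → queue [H, A]
Visit H → queue [A]
Visit A → queue []

I, B, D, F, G, J, C, E, K, H, A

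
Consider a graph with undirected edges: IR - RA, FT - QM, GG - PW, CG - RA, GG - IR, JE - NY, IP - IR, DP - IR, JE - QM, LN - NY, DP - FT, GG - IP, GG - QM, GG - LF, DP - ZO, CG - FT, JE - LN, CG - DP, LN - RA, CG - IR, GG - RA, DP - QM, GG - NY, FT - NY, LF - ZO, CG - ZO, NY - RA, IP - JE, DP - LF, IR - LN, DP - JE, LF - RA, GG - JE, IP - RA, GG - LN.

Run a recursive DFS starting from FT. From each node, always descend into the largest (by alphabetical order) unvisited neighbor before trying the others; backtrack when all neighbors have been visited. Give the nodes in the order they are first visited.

FT, QM, JE, NY, RA, LN, IR, IP, GG, PW, LF, ZO, DP, CG

Visit FT
FT → QM
QM → JE
JE → NY
NY → RA
RA → LN
LN → IR
IR → IP
IP → GG
GG → PW
GG → LF
LF → ZO
ZO → DP
DP → CG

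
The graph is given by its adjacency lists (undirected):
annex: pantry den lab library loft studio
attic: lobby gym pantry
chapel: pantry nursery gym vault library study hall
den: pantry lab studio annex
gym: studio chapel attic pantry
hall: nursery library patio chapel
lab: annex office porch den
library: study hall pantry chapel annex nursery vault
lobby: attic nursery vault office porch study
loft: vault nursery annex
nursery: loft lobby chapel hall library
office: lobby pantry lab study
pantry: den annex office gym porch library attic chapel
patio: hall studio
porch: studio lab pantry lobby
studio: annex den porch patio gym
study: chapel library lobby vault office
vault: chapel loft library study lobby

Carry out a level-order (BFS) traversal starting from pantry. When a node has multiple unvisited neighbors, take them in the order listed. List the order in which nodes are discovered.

pantry den annex office gym porch library attic chapel lab studio loft lobby study hall nursery vault patio

Visit pantry; enqueue den, annex, office, gym, porch, library, attic, chapel → queue [den, annex, office, gym, porch, library, attic, chapel]
Visit den; enqueue lab, studio → queue [annex, office, gym, porch, library, attic, chapel, lab, studio]
Visit annex; enqueue loft → queue [office, gym, porch, library, attic, chapel, lab, studio, loft]
Visit office; enqueue lobby, study → queue [gym, porch, library, attic, chapel, lab, studio, loft, lobby, study]
Visit gym → queue [porch, library, attic, chapel, lab, studio, loft, lobby, study]
Visit porch → queue [library, attic, chapel, lab, studio, loft, lobby, study]
Visit library; enqueue hall, nursery, vault → queue [attic, chapel, lab, studio, loft, lobby, study, hall, nursery, vault]
Visit attic → queue [chapel, lab, studio, loft, lobby, study, hall, nursery, vault]
Visit chapel → queue [lab, studio, loft, lobby, study, hall, nursery, vault]
Visit lab → queue [studio, loft, lobby, study, hall, nursery, vault]
Visit studio; enqueue patio → queue [loft, lobby, study, hall, nursery, vault, patio]
Visit loft → queue [lobby, study, hall, nursery, vault, patio]
Visit lobby → queue [study, hall, nursery, vault, patio]
Visit study → queue [hall, nursery, vault, patio]
Visit hall → queue [nursery, vault, patio]
Visit nursery → queue [vault, patio]
Visit vault → queue [patio]
Visit patio → queue []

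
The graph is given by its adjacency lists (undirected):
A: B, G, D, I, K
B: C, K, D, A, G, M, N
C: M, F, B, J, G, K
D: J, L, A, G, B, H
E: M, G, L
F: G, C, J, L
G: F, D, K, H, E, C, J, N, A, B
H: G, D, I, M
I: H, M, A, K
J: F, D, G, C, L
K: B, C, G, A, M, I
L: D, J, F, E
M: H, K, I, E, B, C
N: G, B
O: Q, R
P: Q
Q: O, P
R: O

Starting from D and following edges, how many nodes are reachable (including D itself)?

14

BFS from D visits: D, J, L, A, G, B, H, F, C, E, I, K, N, M
Reachable nodes: 14 of 18 total.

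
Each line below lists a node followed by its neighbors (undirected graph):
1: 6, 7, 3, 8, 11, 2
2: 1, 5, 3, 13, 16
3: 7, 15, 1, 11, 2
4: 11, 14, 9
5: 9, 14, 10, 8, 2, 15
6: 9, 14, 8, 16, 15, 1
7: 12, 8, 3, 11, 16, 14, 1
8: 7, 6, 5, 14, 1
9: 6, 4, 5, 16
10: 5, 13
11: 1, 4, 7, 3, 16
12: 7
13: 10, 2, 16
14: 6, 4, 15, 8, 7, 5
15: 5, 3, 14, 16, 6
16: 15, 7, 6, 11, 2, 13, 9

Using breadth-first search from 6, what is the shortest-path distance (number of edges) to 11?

2

Level 0: 6
Level 1: 1, 8, 9, 14, 15, 16
Level 2: 2, 3, 4, 5, 7, 11, 13
Level 3: 10, 12
11 first appears at level 2.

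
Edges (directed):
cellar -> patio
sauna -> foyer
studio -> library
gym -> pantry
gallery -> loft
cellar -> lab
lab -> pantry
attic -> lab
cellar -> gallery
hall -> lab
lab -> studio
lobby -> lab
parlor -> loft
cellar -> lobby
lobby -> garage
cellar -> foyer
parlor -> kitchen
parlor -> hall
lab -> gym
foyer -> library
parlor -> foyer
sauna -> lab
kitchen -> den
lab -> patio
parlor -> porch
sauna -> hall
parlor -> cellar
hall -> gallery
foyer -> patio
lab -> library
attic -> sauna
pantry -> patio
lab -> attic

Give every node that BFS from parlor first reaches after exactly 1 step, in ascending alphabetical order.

Level 0: parlor
Level 1: cellar, foyer, hall, kitchen, loft, porch
Level 2: den, gallery, lab, library, lobby, patio
Level 3: attic, garage, gym, pantry, studio
Level 4: sauna

cellar, foyer, hall, kitchen, loft, porch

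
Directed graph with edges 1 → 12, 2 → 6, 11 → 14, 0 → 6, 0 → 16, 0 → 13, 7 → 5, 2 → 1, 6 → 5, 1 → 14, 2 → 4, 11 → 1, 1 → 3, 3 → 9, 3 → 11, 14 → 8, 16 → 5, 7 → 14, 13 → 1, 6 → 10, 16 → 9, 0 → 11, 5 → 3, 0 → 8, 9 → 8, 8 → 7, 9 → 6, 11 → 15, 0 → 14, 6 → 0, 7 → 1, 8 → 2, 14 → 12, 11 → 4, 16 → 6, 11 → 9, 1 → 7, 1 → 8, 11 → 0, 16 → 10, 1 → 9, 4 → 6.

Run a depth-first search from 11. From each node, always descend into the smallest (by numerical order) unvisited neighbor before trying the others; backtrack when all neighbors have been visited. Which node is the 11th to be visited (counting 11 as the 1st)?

Visit 11
11 → 0
0 → 6
6 → 5
5 → 3
3 → 9
9 → 8
8 → 2
2 → 1
1 → 7
7 → 14
14 → 12
2 → 4
6 → 10
0 → 13
0 → 16
11 → 15

Visit order: 11, 0, 6, 5, 3, 9, 8, 2, 1, 7, 14, 12, 4, 10, 13, 16, 15

14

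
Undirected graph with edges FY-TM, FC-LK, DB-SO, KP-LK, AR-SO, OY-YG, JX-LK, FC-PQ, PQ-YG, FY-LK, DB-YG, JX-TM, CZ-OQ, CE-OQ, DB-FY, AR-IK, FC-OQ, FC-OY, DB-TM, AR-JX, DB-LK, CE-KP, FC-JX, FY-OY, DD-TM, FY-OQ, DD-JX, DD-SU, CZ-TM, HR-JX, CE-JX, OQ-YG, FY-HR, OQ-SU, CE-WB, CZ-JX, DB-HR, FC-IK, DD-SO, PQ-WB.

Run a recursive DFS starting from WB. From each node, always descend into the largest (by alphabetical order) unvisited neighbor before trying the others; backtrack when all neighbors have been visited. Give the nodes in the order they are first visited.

WB, PQ, YG, OY, FY, TM, JX, LK, KP, CE, OQ, SU, DD, SO, DB, HR, AR, IK, FC, CZ

Visit WB
WB → PQ
PQ → YG
YG → OY
OY → FY
FY → TM
TM → JX
JX → LK
LK → KP
KP → CE
CE → OQ
OQ → SU
SU → DD
DD → SO
SO → DB
DB → HR
SO → AR
AR → IK
IK → FC
OQ → CZ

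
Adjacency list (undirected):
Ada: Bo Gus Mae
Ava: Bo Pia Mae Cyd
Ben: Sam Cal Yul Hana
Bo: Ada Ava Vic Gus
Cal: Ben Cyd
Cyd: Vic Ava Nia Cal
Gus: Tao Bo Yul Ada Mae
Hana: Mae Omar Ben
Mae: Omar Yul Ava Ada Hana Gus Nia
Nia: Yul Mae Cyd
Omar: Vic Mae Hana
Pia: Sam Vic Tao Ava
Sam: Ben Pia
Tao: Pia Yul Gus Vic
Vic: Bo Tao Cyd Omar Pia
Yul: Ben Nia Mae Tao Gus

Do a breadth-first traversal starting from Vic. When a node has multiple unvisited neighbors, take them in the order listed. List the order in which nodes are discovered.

Vic, Bo, Tao, Cyd, Omar, Pia, Ada, Ava, Gus, Yul, Nia, Cal, Mae, Hana, Sam, Ben

Visit Vic; enqueue Bo, Tao, Cyd, Omar, Pia → queue [Bo, Tao, Cyd, Omar, Pia]
Visit Bo; enqueue Ada, Ava, Gus → queue [Tao, Cyd, Omar, Pia, Ada, Ava, Gus]
Visit Tao; enqueue Yul → queue [Cyd, Omar, Pia, Ada, Ava, Gus, Yul]
Visit Cyd; enqueue Nia, Cal → queue [Omar, Pia, Ada, Ava, Gus, Yul, Nia, Cal]
Visit Omar; enqueue Mae, Hana → queue [Pia, Ada, Ava, Gus, Yul, Nia, Cal, Mae, Hana]
Visit Pia; enqueue Sam → queue [Ada, Ava, Gus, Yul, Nia, Cal, Mae, Hana, Sam]
Visit Ada → queue [Ava, Gus, Yul, Nia, Cal, Mae, Hana, Sam]
Visit Ava → queue [Gus, Yul, Nia, Cal, Mae, Hana, Sam]
Visit Gus → queue [Yul, Nia, Cal, Mae, Hana, Sam]
Visit Yul; enqueue Ben → queue [Nia, Cal, Mae, Hana, Sam, Ben]
Visit Nia → queue [Cal, Mae, Hana, Sam, Ben]
Visit Cal → queue [Mae, Hana, Sam, Ben]
Visit Mae → queue [Hana, Sam, Ben]
Visit Hana → queue [Sam, Ben]
Visit Sam → queue [Ben]
Visit Ben → queue []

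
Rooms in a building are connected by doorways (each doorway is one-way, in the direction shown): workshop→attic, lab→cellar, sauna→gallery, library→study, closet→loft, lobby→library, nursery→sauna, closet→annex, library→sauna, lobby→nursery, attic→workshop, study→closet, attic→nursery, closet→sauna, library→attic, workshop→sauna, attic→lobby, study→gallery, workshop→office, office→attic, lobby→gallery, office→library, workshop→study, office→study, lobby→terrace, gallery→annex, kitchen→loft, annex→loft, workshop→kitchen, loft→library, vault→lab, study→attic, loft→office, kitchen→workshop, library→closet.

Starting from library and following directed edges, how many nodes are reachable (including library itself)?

14

BFS from library visits: library, study, sauna, closet, attic, gallery, loft, annex, workshop, nursery, lobby, office, kitchen, terrace
Reachable nodes: 14 of 17 total.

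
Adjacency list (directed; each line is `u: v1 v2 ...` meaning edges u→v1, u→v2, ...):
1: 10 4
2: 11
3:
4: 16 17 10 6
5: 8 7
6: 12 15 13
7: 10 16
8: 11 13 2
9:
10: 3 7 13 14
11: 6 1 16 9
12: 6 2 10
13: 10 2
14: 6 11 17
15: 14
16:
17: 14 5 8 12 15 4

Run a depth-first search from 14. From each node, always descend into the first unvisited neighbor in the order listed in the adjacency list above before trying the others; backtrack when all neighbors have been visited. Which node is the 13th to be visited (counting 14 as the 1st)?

17

Visit 14
14 → 6
6 → 12
12 → 2
2 → 11
11 → 1
1 → 10
10 → 3
10 → 7
7 → 16
10 → 13
1 → 4
4 → 17
17 → 5
5 → 8
17 → 15
11 → 9

Visit order: 14, 6, 12, 2, 11, 1, 10, 3, 7, 16, 13, 4, 17, 5, 8, 15, 9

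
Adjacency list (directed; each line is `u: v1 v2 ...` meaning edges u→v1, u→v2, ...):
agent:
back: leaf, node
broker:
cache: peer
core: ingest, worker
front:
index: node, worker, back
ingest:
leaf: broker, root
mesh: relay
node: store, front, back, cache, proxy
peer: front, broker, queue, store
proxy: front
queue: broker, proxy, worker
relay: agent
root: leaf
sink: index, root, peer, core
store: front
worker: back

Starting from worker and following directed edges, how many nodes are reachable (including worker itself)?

BFS from worker visits: worker, back, leaf, node, broker, root, store, front, cache, proxy, peer, queue
Reachable nodes: 12 of 19 total.

12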